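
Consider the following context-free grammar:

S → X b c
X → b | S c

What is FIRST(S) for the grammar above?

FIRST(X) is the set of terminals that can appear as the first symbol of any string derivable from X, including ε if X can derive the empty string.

We compute FIRST(S) using the standard algorithm.
FIRST(S) = {b}
FIRST(X) = {b}
Therefore, FIRST(S) = {b}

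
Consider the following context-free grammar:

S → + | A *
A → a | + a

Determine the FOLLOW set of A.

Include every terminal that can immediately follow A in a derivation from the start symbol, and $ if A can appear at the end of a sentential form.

We compute FOLLOW(A) using the standard algorithm.
FOLLOW(S) starts with {$}.
FIRST(A) = {+, a}
FIRST(S) = {+, a}
FOLLOW(A) = {*}
FOLLOW(S) = {$}
Therefore, FOLLOW(A) = {*}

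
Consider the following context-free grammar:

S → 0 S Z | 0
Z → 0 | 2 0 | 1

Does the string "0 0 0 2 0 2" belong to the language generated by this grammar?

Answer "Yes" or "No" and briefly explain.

No - no valid derivation exists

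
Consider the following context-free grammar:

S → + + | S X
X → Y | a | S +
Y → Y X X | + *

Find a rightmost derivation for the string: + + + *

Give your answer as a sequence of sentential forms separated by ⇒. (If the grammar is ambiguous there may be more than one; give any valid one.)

S ⇒ S X ⇒ S Y ⇒ S + * ⇒ + + + *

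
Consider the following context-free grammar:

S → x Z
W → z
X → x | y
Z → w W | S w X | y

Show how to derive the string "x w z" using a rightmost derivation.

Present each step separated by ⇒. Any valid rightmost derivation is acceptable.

S ⇒ x Z ⇒ x w W ⇒ x w z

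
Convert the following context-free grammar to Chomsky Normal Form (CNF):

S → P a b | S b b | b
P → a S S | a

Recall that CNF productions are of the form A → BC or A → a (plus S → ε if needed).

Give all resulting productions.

TA → a; TB → b; S → b; P → a; S → P X0; X0 → TA TB; S → S X1; X1 → TB TB; P → TA X2; X2 → S S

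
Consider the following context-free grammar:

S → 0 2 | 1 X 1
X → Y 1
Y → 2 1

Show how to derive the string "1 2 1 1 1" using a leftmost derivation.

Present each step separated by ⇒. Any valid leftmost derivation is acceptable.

S ⇒ 1 X 1 ⇒ 1 Y 1 1 ⇒ 1 2 1 1 1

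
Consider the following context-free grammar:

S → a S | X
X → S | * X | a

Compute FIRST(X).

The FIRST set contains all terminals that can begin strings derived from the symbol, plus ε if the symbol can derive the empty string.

We compute FIRST(X) using the standard algorithm.
FIRST(S) = {*, a}
FIRST(X) = {*, a}
Therefore, FIRST(X) = {*, a}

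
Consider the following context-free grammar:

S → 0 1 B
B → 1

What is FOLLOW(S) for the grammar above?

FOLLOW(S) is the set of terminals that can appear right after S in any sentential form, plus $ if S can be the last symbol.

We compute FOLLOW(S) using the standard algorithm.
FOLLOW(S) starts with {$}.
FIRST(B) = {1}
FIRST(S) = {0}
FOLLOW(B) = {$}
FOLLOW(S) = {$}
Therefore, FOLLOW(S) = {$}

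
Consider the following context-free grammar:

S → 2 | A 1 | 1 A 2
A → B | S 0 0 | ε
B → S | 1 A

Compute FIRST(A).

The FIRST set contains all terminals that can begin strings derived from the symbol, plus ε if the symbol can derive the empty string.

We compute FIRST(A) using the standard algorithm.
FIRST(A) = {1, 2, ε}
FIRST(B) = {1, 2}
FIRST(S) = {1, 2}
Therefore, FIRST(A) = {1, 2, ε}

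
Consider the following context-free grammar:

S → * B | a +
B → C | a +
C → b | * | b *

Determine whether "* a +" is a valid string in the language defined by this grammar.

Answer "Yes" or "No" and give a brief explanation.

Yes - a valid derivation exists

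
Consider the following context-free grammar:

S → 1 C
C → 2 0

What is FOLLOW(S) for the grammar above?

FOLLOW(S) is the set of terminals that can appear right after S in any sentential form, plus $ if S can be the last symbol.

We compute FOLLOW(S) using the standard algorithm.
FOLLOW(S) starts with {$}.
FIRST(C) = {2}
FIRST(S) = {1}
FOLLOW(C) = {$}
FOLLOW(S) = {$}
Therefore, FOLLOW(S) = {$}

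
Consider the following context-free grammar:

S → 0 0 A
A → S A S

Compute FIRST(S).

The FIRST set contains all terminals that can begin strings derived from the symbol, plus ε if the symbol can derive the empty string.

We compute FIRST(S) using the standard algorithm.
FIRST(A) = {0}
FIRST(S) = {0}
Therefore, FIRST(S) = {0}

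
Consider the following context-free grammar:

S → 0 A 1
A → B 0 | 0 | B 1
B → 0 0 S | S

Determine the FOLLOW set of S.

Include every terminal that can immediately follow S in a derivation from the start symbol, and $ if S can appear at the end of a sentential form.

We compute FOLLOW(S) using the standard algorithm.
FOLLOW(S) starts with {$}.
FIRST(A) = {0}
FIRST(B) = {0}
FIRST(S) = {0}
FOLLOW(A) = {1}
FOLLOW(B) = {0, 1}
FOLLOW(S) = {$, 0, 1}
Therefore, FOLLOW(S) = {$, 0, 1}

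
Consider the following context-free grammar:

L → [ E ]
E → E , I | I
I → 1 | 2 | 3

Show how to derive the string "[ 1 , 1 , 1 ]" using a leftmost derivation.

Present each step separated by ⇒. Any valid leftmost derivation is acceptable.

L ⇒ [ E ] ⇒ [ E , I ] ⇒ [ E , I , I ] ⇒ [ I , I , I ] ⇒ [ 1 , I , I ] ⇒ [ 1 , 1 , I ] ⇒ [ 1 , 1 , 1 ]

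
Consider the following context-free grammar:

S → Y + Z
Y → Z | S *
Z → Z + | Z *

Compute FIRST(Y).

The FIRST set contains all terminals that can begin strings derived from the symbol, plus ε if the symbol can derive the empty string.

We compute FIRST(Y) using the standard algorithm.
FIRST(S) = {}
FIRST(Y) = {}
FIRST(Z) = {}
Therefore, FIRST(Y) = {}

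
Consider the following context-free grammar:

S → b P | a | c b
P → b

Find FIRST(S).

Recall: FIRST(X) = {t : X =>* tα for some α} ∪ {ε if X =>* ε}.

We compute FIRST(S) using the standard algorithm.
FIRST(P) = {b}
FIRST(S) = {a, b, c}
Therefore, FIRST(S) = {a, b, c}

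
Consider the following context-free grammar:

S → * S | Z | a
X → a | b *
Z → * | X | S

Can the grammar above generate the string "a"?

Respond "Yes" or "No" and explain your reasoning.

Yes - a valid derivation exists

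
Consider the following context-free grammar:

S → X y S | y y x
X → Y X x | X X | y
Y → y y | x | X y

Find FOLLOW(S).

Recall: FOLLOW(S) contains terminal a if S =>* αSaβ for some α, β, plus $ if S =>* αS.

We compute FOLLOW(S) using the standard algorithm.
FOLLOW(S) starts with {$}.
FIRST(S) = {x, y}
FIRST(X) = {x, y}
FIRST(Y) = {x, y}
FOLLOW(S) = {$}
FOLLOW(X) = {x, y}
FOLLOW(Y) = {x, y}
Therefore, FOLLOW(S) = {$}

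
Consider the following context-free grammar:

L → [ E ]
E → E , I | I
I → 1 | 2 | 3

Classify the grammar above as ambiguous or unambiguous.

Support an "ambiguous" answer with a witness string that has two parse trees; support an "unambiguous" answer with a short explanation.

Unambiguous - every string in the language has a unique parse tree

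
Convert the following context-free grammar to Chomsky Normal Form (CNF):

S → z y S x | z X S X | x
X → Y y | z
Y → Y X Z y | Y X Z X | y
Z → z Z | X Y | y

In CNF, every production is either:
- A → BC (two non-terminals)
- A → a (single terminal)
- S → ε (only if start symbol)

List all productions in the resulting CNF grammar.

TZ → z; TY → y; TX → x; S → x; X → z; Y → y; Z → y; S → TZ X0; X0 → TY X1; X1 → S TX; S → TZ X2; X2 → X X3; X3 → S X; X → Y TY; Y → Y X4; X4 → X X5; X5 → Z TY; Y → Y X6; X6 → X X7; X7 → Z X; Z → TZ Z; Z → X Y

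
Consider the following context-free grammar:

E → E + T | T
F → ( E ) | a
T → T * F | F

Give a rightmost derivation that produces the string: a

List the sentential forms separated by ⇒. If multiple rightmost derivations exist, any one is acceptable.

E ⇒ T ⇒ F ⇒ a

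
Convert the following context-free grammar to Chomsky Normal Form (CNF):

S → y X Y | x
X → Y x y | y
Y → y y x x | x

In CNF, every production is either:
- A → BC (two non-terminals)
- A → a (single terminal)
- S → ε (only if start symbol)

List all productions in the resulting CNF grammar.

TY → y; S → x; TX → x; X → y; Y → x; S → TY X0; X0 → X Y; X → Y X1; X1 → TX TY; Y → TY X2; X2 → TY X3; X3 → TX TX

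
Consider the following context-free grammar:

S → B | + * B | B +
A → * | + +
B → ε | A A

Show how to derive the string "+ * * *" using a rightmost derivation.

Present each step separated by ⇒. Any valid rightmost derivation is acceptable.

S ⇒ + * B ⇒ + * A A ⇒ + * A * ⇒ + * * *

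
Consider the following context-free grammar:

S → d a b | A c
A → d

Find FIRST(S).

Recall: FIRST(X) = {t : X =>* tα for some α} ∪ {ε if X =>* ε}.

We compute FIRST(S) using the standard algorithm.
FIRST(A) = {d}
FIRST(S) = {d}
Therefore, FIRST(S) = {d}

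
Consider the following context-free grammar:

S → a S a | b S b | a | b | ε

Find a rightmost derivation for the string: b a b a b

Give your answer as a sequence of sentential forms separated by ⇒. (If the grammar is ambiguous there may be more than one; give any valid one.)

S ⇒ b S b ⇒ b a S a b ⇒ b a b a b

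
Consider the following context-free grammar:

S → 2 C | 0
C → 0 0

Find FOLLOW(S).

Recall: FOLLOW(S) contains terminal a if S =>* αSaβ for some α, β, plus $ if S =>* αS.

We compute FOLLOW(S) using the standard algorithm.
FOLLOW(S) starts with {$}.
FIRST(C) = {0}
FIRST(S) = {0, 2}
FOLLOW(C) = {$}
FOLLOW(S) = {$}
Therefore, FOLLOW(S) = {$}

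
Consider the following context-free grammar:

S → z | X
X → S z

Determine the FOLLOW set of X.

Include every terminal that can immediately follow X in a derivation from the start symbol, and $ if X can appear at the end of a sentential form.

We compute FOLLOW(X) using the standard algorithm.
FOLLOW(S) starts with {$}.
FIRST(S) = {z}
FIRST(X) = {z}
FOLLOW(S) = {$, z}
FOLLOW(X) = {$, z}
Therefore, FOLLOW(X) = {$, z}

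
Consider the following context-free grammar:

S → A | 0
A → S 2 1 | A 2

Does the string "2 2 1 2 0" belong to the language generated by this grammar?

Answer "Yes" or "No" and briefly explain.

No - no valid derivation exists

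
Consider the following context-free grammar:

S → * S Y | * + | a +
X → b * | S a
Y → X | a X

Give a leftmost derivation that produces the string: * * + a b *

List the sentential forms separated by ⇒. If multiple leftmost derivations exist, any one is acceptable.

S ⇒ * S Y ⇒ * * + Y ⇒ * * + a X ⇒ * * + a b *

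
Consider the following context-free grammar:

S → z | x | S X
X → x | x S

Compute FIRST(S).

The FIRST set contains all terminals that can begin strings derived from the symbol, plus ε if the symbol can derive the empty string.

We compute FIRST(S) using the standard algorithm.
FIRST(S) = {x, z}
FIRST(X) = {x}
Therefore, FIRST(S) = {x, z}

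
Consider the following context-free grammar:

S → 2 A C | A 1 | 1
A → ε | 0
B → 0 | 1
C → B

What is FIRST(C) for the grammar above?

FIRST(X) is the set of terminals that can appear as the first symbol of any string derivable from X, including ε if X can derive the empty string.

We compute FIRST(C) using the standard algorithm.
FIRST(A) = {0, ε}
FIRST(B) = {0, 1}
FIRST(C) = {0, 1}
FIRST(S) = {0, 1, 2}
Therefore, FIRST(C) = {0, 1}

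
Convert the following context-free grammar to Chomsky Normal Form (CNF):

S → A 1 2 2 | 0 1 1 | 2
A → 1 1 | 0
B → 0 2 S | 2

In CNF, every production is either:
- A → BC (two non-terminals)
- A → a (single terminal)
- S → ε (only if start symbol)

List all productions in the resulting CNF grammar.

T1 → 1; T2 → 2; T0 → 0; S → 2; A → 0; B → 2; S → A X0; X0 → T1 X1; X1 → T2 T2; S → T0 X2; X2 → T1 T1; A → T1 T1; B → T0 X3; X3 → T2 S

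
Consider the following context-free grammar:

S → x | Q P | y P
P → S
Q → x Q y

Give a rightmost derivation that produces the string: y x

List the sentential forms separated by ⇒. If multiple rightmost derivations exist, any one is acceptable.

S ⇒ y P ⇒ y S ⇒ y x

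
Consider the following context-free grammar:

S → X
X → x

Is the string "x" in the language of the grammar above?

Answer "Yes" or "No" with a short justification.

Yes - a valid derivation exists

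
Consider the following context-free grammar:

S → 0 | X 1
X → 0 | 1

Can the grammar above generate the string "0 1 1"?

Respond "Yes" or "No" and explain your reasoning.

No - no valid derivation exists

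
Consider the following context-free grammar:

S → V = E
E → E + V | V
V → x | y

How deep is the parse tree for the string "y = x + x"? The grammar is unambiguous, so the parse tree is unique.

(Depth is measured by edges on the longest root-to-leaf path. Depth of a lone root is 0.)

4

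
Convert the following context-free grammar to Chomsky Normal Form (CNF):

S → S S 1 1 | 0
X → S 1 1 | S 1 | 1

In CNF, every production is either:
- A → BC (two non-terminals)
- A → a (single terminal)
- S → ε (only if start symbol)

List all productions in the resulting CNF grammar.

T1 → 1; S → 0; X → 1; S → S X0; X0 → S X1; X1 → T1 T1; X → S X2; X2 → T1 T1; X → S T1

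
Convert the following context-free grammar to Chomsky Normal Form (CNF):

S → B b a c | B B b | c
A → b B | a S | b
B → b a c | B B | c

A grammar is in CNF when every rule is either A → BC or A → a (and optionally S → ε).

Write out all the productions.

TB → b; TA → a; TC → c; S → c; A → b; B → c; S → B X0; X0 → TB X1; X1 → TA TC; S → B X2; X2 → B TB; A → TB B; A → TA S; B → TB X3; X3 → TA TC; B → B B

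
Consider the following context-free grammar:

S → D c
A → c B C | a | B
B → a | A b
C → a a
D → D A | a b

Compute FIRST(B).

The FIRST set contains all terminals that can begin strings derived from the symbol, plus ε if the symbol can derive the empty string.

We compute FIRST(B) using the standard algorithm.
FIRST(A) = {a, c}
FIRST(B) = {a, c}
FIRST(C) = {a}
FIRST(D) = {a}
FIRST(S) = {a}
Therefore, FIRST(B) = {a, c}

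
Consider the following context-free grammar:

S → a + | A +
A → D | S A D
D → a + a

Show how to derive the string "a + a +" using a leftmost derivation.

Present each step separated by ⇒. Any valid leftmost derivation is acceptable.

S ⇒ A + ⇒ D + ⇒ a + a +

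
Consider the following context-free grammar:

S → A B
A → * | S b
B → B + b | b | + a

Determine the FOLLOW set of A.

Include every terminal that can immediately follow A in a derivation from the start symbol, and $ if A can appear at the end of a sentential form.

We compute FOLLOW(A) using the standard algorithm.
FOLLOW(S) starts with {$}.
FIRST(A) = {*}
FIRST(B) = {+, b}
FIRST(S) = {*}
FOLLOW(A) = {+, b}
FOLLOW(B) = {$, +, b}
FOLLOW(S) = {$, b}
Therefore, FOLLOW(A) = {+, b}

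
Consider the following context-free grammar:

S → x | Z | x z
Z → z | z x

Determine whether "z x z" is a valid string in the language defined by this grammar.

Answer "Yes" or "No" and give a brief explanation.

No - no valid derivation exists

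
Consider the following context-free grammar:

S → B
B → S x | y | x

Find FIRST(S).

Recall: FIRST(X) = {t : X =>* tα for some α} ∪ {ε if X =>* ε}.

We compute FIRST(S) using the standard algorithm.
FIRST(B) = {x, y}
FIRST(S) = {x, y}
Therefore, FIRST(S) = {x, y}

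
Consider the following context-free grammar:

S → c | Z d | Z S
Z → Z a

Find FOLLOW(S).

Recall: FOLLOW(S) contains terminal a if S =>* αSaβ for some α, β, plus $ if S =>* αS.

We compute FOLLOW(S) using the standard algorithm.
FOLLOW(S) starts with {$}.
FIRST(S) = {c}
FIRST(Z) = {}
FOLLOW(S) = {$}
FOLLOW(Z) = {a, c, d}
Therefore, FOLLOW(S) = {$}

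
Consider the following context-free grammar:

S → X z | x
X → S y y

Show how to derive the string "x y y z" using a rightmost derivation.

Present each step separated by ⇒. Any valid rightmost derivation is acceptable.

S ⇒ X z ⇒ S y y z ⇒ x y y z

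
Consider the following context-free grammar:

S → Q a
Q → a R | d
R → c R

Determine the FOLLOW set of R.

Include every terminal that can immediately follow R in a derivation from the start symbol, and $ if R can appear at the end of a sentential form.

We compute FOLLOW(R) using the standard algorithm.
FOLLOW(S) starts with {$}.
FIRST(Q) = {a, d}
FIRST(R) = {c}
FIRST(S) = {a, d}
FOLLOW(Q) = {a}
FOLLOW(R) = {a}
FOLLOW(S) = {$}
Therefore, FOLLOW(R) = {a}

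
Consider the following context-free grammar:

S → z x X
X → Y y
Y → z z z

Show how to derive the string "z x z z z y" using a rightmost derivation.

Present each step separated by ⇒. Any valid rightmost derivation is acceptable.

S ⇒ z x X ⇒ z x Y y ⇒ z x z z z y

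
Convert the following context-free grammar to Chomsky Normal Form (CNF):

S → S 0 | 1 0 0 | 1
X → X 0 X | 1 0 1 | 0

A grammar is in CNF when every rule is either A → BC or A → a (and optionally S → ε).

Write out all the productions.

T0 → 0; T1 → 1; S → 1; X → 0; S → S T0; S → T1 X0; X0 → T0 T0; X → X X1; X1 → T0 X; X → T1 X2; X2 → T0 T1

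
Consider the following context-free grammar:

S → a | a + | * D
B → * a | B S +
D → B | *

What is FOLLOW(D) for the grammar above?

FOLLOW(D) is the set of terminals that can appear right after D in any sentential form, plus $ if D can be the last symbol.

We compute FOLLOW(D) using the standard algorithm.
FOLLOW(S) starts with {$}.
FIRST(B) = {*}
FIRST(D) = {*}
FIRST(S) = {*, a}
FOLLOW(B) = {$, *, +, a}
FOLLOW(D) = {$, +}
FOLLOW(S) = {$, +}
Therefore, FOLLOW(D) = {$, +}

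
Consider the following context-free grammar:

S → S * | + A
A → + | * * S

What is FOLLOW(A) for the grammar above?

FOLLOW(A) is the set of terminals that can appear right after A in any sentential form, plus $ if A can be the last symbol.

We compute FOLLOW(A) using the standard algorithm.
FOLLOW(S) starts with {$}.
FIRST(A) = {*, +}
FIRST(S) = {+}
FOLLOW(A) = {$, *}
FOLLOW(S) = {$, *}
Therefore, FOLLOW(A) = {$, *}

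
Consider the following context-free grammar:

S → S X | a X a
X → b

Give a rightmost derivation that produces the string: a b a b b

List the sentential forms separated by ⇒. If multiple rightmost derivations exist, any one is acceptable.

S ⇒ S X ⇒ S b ⇒ S X b ⇒ S b b ⇒ a X a b b ⇒ a b a b b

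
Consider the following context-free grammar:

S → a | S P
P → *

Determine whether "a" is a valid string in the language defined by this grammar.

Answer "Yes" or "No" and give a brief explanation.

Yes - a valid derivation exists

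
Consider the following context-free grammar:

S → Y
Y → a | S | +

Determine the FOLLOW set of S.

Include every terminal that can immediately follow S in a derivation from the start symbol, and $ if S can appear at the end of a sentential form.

We compute FOLLOW(S) using the standard algorithm.
FOLLOW(S) starts with {$}.
FIRST(S) = {+, a}
FIRST(Y) = {+, a}
FOLLOW(S) = {$}
FOLLOW(Y) = {$}
Therefore, FOLLOW(S) = {$}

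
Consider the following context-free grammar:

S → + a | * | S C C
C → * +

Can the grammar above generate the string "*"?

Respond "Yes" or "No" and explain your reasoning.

Yes - a valid derivation exists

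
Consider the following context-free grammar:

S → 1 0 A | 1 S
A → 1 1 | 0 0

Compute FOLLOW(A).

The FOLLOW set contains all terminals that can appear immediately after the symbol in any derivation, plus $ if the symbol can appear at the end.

We compute FOLLOW(A) using the standard algorithm.
FOLLOW(S) starts with {$}.
FIRST(A) = {0, 1}
FIRST(S) = {1}
FOLLOW(A) = {$}
FOLLOW(S) = {$}
Therefore, FOLLOW(A) = {$}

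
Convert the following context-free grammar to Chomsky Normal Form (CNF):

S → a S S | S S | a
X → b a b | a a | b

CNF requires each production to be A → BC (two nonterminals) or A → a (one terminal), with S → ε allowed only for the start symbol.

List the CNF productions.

TA → a; S → a; TB → b; X → b; S → TA X0; X0 → S S; S → S S; X → TB X1; X1 → TA TB; X → TA TA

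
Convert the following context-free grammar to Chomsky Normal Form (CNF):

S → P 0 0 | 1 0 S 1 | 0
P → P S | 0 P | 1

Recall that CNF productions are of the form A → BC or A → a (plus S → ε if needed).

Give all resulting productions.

T0 → 0; T1 → 1; S → 0; P → 1; S → P X0; X0 → T0 T0; S → T1 X1; X1 → T0 X2; X2 → S T1; P → P S; P → T0 P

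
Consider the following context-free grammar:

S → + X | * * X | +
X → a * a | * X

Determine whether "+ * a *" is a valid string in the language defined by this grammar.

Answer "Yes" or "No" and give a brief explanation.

No - no valid derivation exists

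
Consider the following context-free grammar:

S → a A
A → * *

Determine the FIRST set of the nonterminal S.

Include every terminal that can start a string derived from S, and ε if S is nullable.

We compute FIRST(S) using the standard algorithm.
FIRST(A) = {*}
FIRST(S) = {a}
Therefore, FIRST(S) = {a}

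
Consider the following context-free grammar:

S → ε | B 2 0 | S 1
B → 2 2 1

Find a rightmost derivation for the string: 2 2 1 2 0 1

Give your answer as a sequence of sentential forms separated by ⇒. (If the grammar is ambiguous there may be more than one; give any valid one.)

S ⇒ S 1 ⇒ B 2 0 1 ⇒ 2 2 1 2 0 1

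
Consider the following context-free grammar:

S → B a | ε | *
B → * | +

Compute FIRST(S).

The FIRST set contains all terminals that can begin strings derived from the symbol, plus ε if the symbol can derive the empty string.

We compute FIRST(S) using the standard algorithm.
FIRST(B) = {*, +}
FIRST(S) = {*, +, ε}
Therefore, FIRST(S) = {*, +, ε}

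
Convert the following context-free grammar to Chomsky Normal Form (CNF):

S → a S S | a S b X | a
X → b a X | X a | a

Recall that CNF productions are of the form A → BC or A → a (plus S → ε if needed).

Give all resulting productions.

TA → a; TB → b; S → a; X → a; S → TA X0; X0 → S S; S → TA X1; X1 → S X2; X2 → TB X; X → TB X3; X3 → TA X; X → X TA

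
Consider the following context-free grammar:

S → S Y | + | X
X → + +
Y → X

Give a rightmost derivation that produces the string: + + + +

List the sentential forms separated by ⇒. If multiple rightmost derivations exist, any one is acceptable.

S ⇒ S Y ⇒ S X ⇒ S + + ⇒ X + + ⇒ + + + +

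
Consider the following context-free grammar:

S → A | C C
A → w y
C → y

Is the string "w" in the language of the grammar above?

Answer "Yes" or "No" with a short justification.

No - no valid derivation exists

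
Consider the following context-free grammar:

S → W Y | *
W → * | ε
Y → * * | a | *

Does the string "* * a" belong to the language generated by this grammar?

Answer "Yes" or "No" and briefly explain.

No - no valid derivation exists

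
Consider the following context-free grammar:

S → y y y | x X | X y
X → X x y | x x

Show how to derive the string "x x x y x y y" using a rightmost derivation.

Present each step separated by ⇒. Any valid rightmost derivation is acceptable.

S ⇒ X y ⇒ X x y y ⇒ X x y x y y ⇒ x x x y x y y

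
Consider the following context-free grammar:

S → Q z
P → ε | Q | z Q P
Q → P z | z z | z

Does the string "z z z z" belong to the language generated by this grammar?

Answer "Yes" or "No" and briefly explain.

Yes - a valid derivation exists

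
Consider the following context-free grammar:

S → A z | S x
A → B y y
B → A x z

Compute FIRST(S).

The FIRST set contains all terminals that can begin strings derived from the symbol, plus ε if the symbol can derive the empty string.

We compute FIRST(S) using the standard algorithm.
FIRST(A) = {}
FIRST(B) = {}
FIRST(S) = {}
Therefore, FIRST(S) = {}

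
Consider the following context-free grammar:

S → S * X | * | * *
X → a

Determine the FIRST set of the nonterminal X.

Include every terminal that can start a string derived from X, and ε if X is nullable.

We compute FIRST(X) using the standard algorithm.
FIRST(S) = {*}
FIRST(X) = {a}
Therefore, FIRST(X) = {a}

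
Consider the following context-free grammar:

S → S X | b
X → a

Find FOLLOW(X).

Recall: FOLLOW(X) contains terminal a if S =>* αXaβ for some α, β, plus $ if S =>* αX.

We compute FOLLOW(X) using the standard algorithm.
FOLLOW(S) starts with {$}.
FIRST(S) = {b}
FIRST(X) = {a}
FOLLOW(S) = {$, a}
FOLLOW(X) = {$, a}
Therefore, FOLLOW(X) = {$, a}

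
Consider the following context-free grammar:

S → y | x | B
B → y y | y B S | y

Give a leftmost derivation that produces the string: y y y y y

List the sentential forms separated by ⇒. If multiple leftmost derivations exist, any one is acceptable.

S ⇒ B ⇒ y B S ⇒ y y y S ⇒ y y y B ⇒ y y y y y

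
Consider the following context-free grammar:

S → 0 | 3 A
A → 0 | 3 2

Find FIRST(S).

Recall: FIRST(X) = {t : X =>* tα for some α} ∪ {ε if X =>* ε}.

We compute FIRST(S) using the standard algorithm.
FIRST(A) = {0, 3}
FIRST(S) = {0, 3}
Therefore, FIRST(S) = {0, 3}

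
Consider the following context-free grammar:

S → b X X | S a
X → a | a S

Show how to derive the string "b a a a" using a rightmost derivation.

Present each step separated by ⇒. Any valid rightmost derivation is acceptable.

S ⇒ S a ⇒ b X X a ⇒ b X a a ⇒ b a a a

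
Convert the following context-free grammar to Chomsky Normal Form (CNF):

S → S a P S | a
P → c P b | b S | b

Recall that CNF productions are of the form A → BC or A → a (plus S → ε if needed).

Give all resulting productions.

TA → a; S → a; TC → c; TB → b; P → b; S → S X0; X0 → TA X1; X1 → P S; P → TC X2; X2 → P TB; P → TB S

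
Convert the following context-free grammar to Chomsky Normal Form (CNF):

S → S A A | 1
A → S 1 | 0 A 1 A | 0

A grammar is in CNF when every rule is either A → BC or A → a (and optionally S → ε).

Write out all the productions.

S → 1; T1 → 1; T0 → 0; A → 0; S → S X0; X0 → A A; A → S T1; A → T0 X1; X1 → A X2; X2 → T1 A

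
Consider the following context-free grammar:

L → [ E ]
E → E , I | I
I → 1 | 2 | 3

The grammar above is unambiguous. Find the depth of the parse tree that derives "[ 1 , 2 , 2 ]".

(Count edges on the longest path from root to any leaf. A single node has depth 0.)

5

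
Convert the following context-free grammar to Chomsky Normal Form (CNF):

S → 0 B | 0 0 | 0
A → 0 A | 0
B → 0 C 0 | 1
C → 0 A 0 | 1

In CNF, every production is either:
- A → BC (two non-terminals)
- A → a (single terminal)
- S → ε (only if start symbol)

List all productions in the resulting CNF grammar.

T0 → 0; S → 0; A → 0; B → 1; C → 1; S → T0 B; S → T0 T0; A → T0 A; B → T0 X0; X0 → C T0; C → T0 X1; X1 → A T0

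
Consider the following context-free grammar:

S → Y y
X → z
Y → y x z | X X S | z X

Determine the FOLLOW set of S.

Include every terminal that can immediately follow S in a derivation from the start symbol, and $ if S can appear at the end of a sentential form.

We compute FOLLOW(S) using the standard algorithm.
FOLLOW(S) starts with {$}.
FIRST(S) = {y, z}
FIRST(X) = {z}
FIRST(Y) = {y, z}
FOLLOW(S) = {$, y}
FOLLOW(X) = {y, z}
FOLLOW(Y) = {y}
Therefore, FOLLOW(S) = {$, y}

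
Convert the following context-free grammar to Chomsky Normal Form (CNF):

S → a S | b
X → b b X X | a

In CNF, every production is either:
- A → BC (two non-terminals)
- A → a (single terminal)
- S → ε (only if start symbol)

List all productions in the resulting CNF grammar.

TA → a; S → b; TB → b; X → a; S → TA S; X → TB X0; X0 → TB X1; X1 → X X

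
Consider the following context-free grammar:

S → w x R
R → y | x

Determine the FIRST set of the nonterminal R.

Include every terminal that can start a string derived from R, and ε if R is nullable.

We compute FIRST(R) using the standard algorithm.
FIRST(R) = {x, y}
FIRST(S) = {w}
Therefore, FIRST(R) = {x, y}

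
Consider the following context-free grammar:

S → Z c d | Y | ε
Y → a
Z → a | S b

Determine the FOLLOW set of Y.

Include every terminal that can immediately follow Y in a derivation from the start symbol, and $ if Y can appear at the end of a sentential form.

We compute FOLLOW(Y) using the standard algorithm.
FOLLOW(S) starts with {$}.
FIRST(S) = {a, b, ε}
FIRST(Y) = {a}
FIRST(Z) = {a, b}
FOLLOW(S) = {$, b}
FOLLOW(Y) = {$, b}
FOLLOW(Z) = {c}
Therefore, FOLLOW(Y) = {$, b}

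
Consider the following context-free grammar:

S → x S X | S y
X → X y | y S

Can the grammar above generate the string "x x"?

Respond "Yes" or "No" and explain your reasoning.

No - no valid derivation exists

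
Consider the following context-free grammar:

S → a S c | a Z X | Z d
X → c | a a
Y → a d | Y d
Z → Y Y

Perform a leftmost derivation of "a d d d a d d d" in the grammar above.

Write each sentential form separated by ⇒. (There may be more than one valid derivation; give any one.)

S ⇒ Z d ⇒ Y Y d ⇒ Y d Y d ⇒ Y d d Y d ⇒ a d d d Y d ⇒ a d d d Y d d ⇒ a d d d a d d d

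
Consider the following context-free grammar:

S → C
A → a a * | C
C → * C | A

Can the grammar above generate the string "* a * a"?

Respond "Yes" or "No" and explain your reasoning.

No - no valid derivation exists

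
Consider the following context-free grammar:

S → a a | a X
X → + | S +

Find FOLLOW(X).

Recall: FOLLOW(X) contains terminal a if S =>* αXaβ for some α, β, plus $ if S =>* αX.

We compute FOLLOW(X) using the standard algorithm.
FOLLOW(S) starts with {$}.
FIRST(S) = {a}
FIRST(X) = {+, a}
FOLLOW(S) = {$, +}
FOLLOW(X) = {$, +}
Therefore, FOLLOW(X) = {$, +}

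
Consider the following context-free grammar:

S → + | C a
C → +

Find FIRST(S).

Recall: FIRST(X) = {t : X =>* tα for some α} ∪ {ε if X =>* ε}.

We compute FIRST(S) using the standard algorithm.
FIRST(C) = {+}
FIRST(S) = {+}
Therefore, FIRST(S) = {+}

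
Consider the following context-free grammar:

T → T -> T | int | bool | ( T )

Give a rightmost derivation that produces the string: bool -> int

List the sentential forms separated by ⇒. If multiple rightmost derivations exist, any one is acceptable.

T ⇒ T -> T ⇒ T -> int ⇒ bool -> int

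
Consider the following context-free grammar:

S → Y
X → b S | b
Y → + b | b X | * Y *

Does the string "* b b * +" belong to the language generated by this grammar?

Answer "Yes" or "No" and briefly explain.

No - no valid derivation exists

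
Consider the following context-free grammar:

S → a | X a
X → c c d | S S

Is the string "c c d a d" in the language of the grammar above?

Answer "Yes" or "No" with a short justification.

No - no valid derivation exists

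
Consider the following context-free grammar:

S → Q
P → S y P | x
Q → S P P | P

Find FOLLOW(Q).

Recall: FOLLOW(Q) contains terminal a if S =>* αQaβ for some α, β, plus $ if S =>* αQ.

We compute FOLLOW(Q) using the standard algorithm.
FOLLOW(S) starts with {$}.
FIRST(P) = {x}
FIRST(Q) = {x}
FIRST(S) = {x}
FOLLOW(P) = {$, x, y}
FOLLOW(Q) = {$, x, y}
FOLLOW(S) = {$, x, y}
Therefore, FOLLOW(Q) = {$, x, y}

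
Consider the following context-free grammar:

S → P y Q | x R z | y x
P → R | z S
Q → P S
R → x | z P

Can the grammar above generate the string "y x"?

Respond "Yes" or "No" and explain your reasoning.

Yes - a valid derivation exists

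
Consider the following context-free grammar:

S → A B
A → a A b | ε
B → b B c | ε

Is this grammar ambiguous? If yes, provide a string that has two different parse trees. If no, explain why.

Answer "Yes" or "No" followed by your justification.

No - the grammar is unambiguous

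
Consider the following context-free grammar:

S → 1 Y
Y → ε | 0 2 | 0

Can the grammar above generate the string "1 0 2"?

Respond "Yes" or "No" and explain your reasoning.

Yes - a valid derivation exists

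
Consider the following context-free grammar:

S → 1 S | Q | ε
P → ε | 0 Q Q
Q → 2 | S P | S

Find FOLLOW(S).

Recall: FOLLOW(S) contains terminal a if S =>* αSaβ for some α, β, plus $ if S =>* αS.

We compute FOLLOW(S) using the standard algorithm.
FOLLOW(S) starts with {$}.
FIRST(P) = {0, ε}
FIRST(Q) = {0, 1, 2, ε}
FIRST(S) = {0, 1, 2, ε}
FOLLOW(P) = {$, 0, 1, 2}
FOLLOW(Q) = {$, 0, 1, 2}
FOLLOW(S) = {$, 0, 1, 2}
Therefore, FOLLOW(S) = {$, 0, 1, 2}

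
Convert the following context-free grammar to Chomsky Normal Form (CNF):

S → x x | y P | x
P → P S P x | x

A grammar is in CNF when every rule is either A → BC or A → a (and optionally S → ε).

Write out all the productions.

TX → x; TY → y; S → x; P → x; S → TX TX; S → TY P; P → P X0; X0 → S X1; X1 → P TX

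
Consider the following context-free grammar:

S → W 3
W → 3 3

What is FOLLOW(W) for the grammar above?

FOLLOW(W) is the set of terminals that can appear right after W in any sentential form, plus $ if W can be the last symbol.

We compute FOLLOW(W) using the standard algorithm.
FOLLOW(S) starts with {$}.
FIRST(S) = {3}
FIRST(W) = {3}
FOLLOW(S) = {$}
FOLLOW(W) = {3}
Therefore, FOLLOW(W) = {3}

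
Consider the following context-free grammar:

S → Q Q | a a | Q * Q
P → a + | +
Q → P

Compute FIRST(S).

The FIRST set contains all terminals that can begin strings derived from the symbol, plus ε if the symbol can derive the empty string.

We compute FIRST(S) using the standard algorithm.
FIRST(P) = {+, a}
FIRST(Q) = {+, a}
FIRST(S) = {+, a}
Therefore, FIRST(S) = {+, a}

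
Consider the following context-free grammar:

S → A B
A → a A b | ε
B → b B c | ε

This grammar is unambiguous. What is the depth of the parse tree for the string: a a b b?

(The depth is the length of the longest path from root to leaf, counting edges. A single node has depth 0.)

4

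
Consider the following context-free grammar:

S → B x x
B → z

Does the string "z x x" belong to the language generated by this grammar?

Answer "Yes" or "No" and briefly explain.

Yes - a valid derivation exists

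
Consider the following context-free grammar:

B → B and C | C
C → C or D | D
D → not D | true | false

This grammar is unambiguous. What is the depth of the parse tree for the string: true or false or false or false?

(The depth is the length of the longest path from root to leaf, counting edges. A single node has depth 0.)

6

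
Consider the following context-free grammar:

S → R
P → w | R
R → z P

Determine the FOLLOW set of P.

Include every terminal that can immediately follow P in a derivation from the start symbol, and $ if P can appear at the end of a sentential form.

We compute FOLLOW(P) using the standard algorithm.
FOLLOW(S) starts with {$}.
FIRST(P) = {w, z}
FIRST(R) = {z}
FIRST(S) = {z}
FOLLOW(P) = {$}
FOLLOW(R) = {$}
FOLLOW(S) = {$}
Therefore, FOLLOW(P) = {$}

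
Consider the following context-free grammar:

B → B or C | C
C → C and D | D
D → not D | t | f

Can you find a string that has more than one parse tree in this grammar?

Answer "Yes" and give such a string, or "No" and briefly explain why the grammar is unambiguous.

No - the grammar is unambiguous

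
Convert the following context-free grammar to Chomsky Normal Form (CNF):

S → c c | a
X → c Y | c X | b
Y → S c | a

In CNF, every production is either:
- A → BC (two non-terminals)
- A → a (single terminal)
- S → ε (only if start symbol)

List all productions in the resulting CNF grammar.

TC → c; S → a; X → b; Y → a; S → TC TC; X → TC Y; X → TC X; Y → S TC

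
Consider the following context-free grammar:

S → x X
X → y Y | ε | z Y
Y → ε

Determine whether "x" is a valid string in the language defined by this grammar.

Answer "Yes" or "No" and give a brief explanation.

Yes - a valid derivation exists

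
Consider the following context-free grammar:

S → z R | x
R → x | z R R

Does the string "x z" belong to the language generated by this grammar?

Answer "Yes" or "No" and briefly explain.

No - no valid derivation exists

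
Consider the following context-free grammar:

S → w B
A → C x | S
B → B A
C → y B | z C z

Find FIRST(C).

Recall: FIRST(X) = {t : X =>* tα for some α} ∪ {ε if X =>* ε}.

We compute FIRST(C) using the standard algorithm.
FIRST(A) = {w, y, z}
FIRST(B) = {}
FIRST(C) = {y, z}
FIRST(S) = {w}
Therefore, FIRST(C) = {y, z}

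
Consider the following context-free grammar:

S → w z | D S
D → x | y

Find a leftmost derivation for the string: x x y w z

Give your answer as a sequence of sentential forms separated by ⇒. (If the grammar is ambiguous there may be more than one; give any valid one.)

S ⇒ D S ⇒ x S ⇒ x D S ⇒ x x S ⇒ x x D S ⇒ x x y S ⇒ x x y w z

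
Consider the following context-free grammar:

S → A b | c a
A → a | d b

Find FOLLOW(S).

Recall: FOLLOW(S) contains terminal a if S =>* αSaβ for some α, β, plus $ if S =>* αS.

We compute FOLLOW(S) using the standard algorithm.
FOLLOW(S) starts with {$}.
FIRST(A) = {a, d}
FIRST(S) = {a, c, d}
FOLLOW(A) = {b}
FOLLOW(S) = {$}
Therefore, FOLLOW(S) = {$}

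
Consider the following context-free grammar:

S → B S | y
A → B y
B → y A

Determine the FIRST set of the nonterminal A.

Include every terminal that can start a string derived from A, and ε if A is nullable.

We compute FIRST(A) using the standard algorithm.
FIRST(A) = {y}
FIRST(B) = {y}
FIRST(S) = {y}
Therefore, FIRST(A) = {y}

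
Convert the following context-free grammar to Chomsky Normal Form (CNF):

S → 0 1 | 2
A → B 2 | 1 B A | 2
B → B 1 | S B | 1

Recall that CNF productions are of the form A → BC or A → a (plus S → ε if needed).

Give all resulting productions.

T0 → 0; T1 → 1; S → 2; T2 → 2; A → 2; B → 1; S → T0 T1; A → B T2; A → T1 X0; X0 → B A; B → B T1; B → S B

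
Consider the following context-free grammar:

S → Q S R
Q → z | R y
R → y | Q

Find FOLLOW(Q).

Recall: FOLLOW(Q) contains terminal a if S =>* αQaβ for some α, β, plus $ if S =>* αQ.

We compute FOLLOW(Q) using the standard algorithm.
FOLLOW(S) starts with {$}.
FIRST(Q) = {y, z}
FIRST(R) = {y, z}
FIRST(S) = {y, z}
FOLLOW(Q) = {$, y, z}
FOLLOW(R) = {$, y, z}
FOLLOW(S) = {$, y, z}
Therefore, FOLLOW(Q) = {$, y, z}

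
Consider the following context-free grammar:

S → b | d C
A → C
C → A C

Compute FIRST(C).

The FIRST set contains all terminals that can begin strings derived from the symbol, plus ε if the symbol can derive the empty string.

We compute FIRST(C) using the standard algorithm.
FIRST(A) = {}
FIRST(C) = {}
FIRST(S) = {b, d}
Therefore, FIRST(C) = {}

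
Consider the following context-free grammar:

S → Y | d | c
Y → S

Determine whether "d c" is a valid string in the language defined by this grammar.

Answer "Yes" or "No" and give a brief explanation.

No - no valid derivation exists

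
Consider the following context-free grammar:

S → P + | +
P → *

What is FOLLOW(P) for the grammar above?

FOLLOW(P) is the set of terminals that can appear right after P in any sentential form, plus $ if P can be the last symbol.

We compute FOLLOW(P) using the standard algorithm.
FOLLOW(S) starts with {$}.
FIRST(P) = {*}
FIRST(S) = {*, +}
FOLLOW(P) = {+}
FOLLOW(S) = {$}
Therefore, FOLLOW(P) = {+}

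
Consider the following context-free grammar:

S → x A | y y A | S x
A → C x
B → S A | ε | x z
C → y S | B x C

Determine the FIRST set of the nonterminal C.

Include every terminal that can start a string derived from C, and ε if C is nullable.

We compute FIRST(C) using the standard algorithm.
FIRST(A) = {x, y}
FIRST(B) = {x, y, ε}
FIRST(C) = {x, y}
FIRST(S) = {x, y}
Therefore, FIRST(C) = {x, y}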